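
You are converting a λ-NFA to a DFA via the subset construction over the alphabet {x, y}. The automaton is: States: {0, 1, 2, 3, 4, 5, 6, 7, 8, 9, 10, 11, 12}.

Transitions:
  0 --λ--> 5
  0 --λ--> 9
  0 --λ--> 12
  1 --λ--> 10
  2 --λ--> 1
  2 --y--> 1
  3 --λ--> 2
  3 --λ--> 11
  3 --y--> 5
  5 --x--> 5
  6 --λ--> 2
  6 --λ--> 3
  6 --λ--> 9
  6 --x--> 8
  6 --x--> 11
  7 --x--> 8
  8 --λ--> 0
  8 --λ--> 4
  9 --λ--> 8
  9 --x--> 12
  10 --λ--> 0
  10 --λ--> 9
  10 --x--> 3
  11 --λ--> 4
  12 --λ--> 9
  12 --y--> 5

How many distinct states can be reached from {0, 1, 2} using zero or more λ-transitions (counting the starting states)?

Start with {0, 1, 2}.
From 0 via λ: add 5, 9, 12.
From 1 via λ: add 10.
From 9 via λ: add 8.
From 8 via λ: add 4.
λ-closure = {0, 1, 2, 4, 5, 8, 9, 10, 12}, which has 9 states.

9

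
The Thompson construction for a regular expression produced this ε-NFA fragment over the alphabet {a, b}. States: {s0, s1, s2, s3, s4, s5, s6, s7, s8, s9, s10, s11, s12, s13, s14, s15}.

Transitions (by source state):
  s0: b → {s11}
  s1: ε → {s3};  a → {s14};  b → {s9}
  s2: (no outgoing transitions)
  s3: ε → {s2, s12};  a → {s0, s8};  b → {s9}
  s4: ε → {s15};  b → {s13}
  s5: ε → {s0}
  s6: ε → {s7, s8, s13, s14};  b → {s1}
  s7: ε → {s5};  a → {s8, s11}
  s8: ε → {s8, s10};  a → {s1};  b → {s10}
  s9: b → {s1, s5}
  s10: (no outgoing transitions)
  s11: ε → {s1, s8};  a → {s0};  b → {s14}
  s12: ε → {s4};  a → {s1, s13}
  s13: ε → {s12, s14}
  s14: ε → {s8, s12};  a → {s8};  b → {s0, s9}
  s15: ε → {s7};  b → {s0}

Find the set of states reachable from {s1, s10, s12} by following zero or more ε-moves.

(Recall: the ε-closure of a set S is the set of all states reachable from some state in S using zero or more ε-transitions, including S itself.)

Start with {s1, s10, s12}.
From s1 via ε: add s3.
From s12 via ε: add s4.
From s3 via ε: add s2.
From s4 via ε: add s15.
From s15 via ε: add s7.
From s7 via ε: add s5.
From s5 via ε: add s0.
No new states can be added; the closed set is {s0, s1, s2, s3, s4, s5, s7, s10, s12, s15}.

{s0, s1, s2, s3, s4, s5, s7, s10, s12, s15}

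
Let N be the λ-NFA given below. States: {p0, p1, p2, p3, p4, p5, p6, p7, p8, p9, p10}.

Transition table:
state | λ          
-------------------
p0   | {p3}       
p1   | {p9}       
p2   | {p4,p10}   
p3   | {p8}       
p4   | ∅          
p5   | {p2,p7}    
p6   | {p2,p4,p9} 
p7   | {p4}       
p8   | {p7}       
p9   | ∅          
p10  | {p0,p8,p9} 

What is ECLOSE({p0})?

{p0, p3, p4, p7, p8}

Start with {p0}.
From p0 via λ: add p3.
From p3 via λ: add p8.
From p8 via λ: add p7.
From p7 via λ: add p4.
No new states can be added; the closed set is {p0, p3, p4, p7, p8}.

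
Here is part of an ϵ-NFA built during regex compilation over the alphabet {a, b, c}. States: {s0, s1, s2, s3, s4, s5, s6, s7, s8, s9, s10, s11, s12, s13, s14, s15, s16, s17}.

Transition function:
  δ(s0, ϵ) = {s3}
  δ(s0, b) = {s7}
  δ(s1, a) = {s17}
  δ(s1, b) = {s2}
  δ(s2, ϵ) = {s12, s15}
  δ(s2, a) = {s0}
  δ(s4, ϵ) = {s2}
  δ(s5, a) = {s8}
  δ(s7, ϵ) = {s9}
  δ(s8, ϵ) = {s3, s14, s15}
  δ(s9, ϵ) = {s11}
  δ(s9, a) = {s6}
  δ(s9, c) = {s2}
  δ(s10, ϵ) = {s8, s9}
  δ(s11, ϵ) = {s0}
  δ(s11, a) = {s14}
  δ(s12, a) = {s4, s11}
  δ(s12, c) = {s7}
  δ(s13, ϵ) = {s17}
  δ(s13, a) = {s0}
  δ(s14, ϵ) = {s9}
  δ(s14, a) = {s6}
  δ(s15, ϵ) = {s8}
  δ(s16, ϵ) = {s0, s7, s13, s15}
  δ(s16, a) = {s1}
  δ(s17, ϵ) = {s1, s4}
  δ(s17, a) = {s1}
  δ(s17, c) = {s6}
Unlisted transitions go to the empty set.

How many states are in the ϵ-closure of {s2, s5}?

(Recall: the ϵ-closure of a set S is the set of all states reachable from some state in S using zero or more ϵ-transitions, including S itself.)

10

Start with {s2, s5}.
From s2 via ϵ: add s12, s15.
From s15 via ϵ: add s8.
From s8 via ϵ: add s3, s14.
From s14 via ϵ: add s9.
From s9 via ϵ: add s11.
From s11 via ϵ: add s0.
ϵ-closure = {s0, s2, s3, s5, s8, s9, s11, s12, s14, s15}, which has 10 states.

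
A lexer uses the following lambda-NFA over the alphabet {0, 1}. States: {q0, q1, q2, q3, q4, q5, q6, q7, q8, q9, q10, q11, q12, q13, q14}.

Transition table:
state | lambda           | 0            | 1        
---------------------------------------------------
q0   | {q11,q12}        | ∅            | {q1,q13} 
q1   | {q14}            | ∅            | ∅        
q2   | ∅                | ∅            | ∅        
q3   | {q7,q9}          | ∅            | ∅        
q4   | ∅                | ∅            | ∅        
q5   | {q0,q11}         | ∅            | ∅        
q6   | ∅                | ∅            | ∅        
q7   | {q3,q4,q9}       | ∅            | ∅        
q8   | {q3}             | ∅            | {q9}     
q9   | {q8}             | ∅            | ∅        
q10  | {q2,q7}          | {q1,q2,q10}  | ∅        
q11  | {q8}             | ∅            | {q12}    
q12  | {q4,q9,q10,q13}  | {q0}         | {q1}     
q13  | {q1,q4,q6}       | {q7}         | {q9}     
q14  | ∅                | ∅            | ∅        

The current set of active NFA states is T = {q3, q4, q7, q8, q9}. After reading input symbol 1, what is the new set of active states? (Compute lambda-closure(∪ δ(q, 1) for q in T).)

q8 on 1 → {q9}.
No 1-transition from q3, q4, q7, q9.
Union after reading 1: {q9}.
Now take the lambda-closure:
From q9 via lambda: add q8.
From q8 via lambda: add q3.
From q3 via lambda: add q7.
From q7 via lambda: add q4.
No new states can be added; the closed set is {q3, q4, q7, q8, q9}.

{q3, q4, q7, q8, q9}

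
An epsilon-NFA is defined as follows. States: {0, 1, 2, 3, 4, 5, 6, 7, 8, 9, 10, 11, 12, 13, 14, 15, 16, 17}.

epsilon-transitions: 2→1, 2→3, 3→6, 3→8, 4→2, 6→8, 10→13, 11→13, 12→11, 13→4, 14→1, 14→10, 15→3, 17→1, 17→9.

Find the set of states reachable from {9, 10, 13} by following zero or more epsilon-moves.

Start with {9, 10, 13}.
From 13 via epsilon: add 4.
From 4 via epsilon: add 2.
From 2 via epsilon: add 1, 3.
From 3 via epsilon: add 6, 8.
No new states can be added; the closed set is {1, 2, 3, 4, 6, 8, 9, 10, 13}.

{1, 2, 3, 4, 6, 8, 9, 10, 13}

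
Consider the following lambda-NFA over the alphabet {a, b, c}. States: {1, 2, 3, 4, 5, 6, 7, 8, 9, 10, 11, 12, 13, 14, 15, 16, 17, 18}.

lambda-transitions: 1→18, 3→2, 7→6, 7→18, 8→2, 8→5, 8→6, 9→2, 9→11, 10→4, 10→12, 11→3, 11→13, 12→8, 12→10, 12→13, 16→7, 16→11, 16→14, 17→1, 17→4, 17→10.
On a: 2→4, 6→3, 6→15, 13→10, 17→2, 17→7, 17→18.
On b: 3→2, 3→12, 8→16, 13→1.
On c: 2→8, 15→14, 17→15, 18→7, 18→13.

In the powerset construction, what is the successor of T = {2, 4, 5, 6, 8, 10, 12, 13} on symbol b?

8 on b → {16}.
13 on b → {1}.
No b-transition from 2, 4, 5, 6, 10, 12.
Union after reading b: {1, 16}.
Now take the lambda-closure:
From 1 via lambda: add 18.
From 16 via lambda: add 7, 11, 14.
From 7 via lambda: add 6.
From 11 via lambda: add 3, 13.
From 3 via lambda: add 2.
No new states can be added; the closed set is {1, 2, 3, 6, 7, 11, 13, 14, 16, 18}.

{1, 2, 3, 6, 7, 11, 13, 14, 16, 18}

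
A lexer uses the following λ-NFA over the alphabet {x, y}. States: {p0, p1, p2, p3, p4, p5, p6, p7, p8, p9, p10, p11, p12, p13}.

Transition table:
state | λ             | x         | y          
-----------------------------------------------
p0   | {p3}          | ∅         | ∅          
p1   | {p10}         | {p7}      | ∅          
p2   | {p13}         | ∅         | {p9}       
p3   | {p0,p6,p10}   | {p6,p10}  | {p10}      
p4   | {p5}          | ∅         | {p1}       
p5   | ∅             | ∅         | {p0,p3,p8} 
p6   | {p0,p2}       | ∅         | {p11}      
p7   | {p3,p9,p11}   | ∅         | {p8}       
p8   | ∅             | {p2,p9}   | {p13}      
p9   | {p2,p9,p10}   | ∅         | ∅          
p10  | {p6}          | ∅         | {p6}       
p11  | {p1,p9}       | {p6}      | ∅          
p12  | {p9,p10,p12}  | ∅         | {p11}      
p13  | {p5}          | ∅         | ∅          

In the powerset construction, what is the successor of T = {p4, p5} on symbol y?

p4 on y → {p1}.
p5 on y → {p0, p3, p8}.
Union after reading y: {p0, p1, p3, p8}.
Now take the λ-closure:
From p1 via λ: add p10.
From p3 via λ: add p6.
From p6 via λ: add p2.
From p2 via λ: add p13.
From p13 via λ: add p5.
No new states can be added; the closed set is {p0, p1, p2, p3, p5, p6, p8, p10, p13}.

{p0, p1, p2, p3, p5, p6, p8, p10, p13}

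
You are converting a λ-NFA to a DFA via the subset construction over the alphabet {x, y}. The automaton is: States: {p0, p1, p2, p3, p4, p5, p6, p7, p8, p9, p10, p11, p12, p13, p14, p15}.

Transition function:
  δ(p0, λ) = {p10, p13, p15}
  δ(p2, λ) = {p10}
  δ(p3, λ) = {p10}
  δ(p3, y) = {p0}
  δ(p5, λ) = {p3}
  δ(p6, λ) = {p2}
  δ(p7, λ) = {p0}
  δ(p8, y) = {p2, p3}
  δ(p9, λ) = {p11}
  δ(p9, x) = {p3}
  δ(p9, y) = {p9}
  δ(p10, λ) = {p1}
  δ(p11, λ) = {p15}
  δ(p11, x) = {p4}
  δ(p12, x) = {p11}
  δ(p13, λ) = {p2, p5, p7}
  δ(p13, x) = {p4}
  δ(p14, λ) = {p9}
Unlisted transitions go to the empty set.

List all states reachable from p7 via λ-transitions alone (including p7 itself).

Start with {p7}.
From p7 via λ: add p0.
From p0 via λ: add p10, p13, p15.
From p10 via λ: add p1.
From p13 via λ: add p2, p5.
From p5 via λ: add p3.
No new states can be added; the closed set is {p0, p1, p2, p3, p5, p7, p10, p13, p15}.

{p0, p1, p2, p3, p5, p7, p10, p13, p15}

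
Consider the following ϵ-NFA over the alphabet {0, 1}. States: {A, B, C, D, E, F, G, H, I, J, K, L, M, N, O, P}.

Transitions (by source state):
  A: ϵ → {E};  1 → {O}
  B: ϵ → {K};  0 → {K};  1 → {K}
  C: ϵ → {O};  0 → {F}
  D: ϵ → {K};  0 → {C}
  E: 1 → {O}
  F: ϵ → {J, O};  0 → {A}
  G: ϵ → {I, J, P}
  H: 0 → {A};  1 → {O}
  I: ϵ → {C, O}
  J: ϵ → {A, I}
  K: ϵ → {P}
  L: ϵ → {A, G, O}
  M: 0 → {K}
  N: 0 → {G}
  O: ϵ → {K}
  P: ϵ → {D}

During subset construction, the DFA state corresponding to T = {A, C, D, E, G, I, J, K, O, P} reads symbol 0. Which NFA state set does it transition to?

{A, C, D, E, F, I, J, K, O, P}

C on 0 → {F}.
D on 0 → {C}.
No 0-transition from A, E, G, I, J, K, O, P.
Union after reading 0: {C, F}.
Now take the ϵ-closure:
From C via ϵ: add O.
From F via ϵ: add J.
From J via ϵ: add A, I.
From O via ϵ: add K.
From A via ϵ: add E.
From K via ϵ: add P.
From P via ϵ: add D.
No new states can be added; the closed set is {A, C, D, E, F, I, J, K, O, P}.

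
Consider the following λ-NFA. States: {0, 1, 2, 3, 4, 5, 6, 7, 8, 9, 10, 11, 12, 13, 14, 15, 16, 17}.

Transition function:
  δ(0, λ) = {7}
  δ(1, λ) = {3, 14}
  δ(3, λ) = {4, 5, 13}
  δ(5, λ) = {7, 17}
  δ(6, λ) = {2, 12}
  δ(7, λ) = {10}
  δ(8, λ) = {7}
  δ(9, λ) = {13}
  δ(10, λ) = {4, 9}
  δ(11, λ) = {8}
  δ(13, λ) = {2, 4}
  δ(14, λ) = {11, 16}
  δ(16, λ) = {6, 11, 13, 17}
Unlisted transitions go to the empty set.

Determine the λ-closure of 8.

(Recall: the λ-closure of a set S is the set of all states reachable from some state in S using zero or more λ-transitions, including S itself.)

Start with {8}.
From 8 via λ: add 7.
From 7 via λ: add 10.
From 10 via λ: add 4, 9.
From 9 via λ: add 13.
From 13 via λ: add 2.
No new states can be added; the closed set is {2, 4, 7, 8, 9, 10, 13}.

{2, 4, 7, 8, 9, 10, 13}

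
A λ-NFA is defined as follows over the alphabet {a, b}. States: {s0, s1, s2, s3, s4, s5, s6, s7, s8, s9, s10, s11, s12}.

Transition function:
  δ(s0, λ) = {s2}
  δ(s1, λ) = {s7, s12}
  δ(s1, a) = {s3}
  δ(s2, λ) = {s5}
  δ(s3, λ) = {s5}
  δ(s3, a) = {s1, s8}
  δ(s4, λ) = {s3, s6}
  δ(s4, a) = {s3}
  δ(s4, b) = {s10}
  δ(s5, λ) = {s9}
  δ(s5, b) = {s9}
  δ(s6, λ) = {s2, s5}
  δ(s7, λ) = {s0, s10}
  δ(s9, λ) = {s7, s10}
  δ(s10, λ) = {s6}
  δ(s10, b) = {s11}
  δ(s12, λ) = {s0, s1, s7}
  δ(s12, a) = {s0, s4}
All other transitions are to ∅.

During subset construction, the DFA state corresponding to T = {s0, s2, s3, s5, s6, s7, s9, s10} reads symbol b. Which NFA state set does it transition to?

{s0, s2, s5, s6, s7, s9, s10, s11}

s5 on b → {s9}.
s10 on b → {s11}.
No b-transition from s0, s2, s3, s6, s7, s9.
Union after reading b: {s9, s11}.
Now take the λ-closure:
From s9 via λ: add s7, s10.
From s7 via λ: add s0.
From s10 via λ: add s6.
From s0 via λ: add s2.
From s6 via λ: add s5.
No new states can be added; the closed set is {s0, s2, s5, s6, s7, s9, s10, s11}.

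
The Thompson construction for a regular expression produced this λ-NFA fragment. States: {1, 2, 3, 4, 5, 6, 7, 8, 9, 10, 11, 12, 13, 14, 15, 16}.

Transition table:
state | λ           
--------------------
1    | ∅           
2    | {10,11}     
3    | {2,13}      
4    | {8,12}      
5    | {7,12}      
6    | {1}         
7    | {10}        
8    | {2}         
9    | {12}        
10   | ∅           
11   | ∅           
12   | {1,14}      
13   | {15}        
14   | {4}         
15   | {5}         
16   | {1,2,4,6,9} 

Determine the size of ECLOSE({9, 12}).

9

Start with {9, 12}.
From 12 via λ: add 1, 14.
From 14 via λ: add 4.
From 4 via λ: add 8.
From 8 via λ: add 2.
From 2 via λ: add 10, 11.
λ-closure = {1, 2, 4, 8, 9, 10, 11, 12, 14}, which has 9 states.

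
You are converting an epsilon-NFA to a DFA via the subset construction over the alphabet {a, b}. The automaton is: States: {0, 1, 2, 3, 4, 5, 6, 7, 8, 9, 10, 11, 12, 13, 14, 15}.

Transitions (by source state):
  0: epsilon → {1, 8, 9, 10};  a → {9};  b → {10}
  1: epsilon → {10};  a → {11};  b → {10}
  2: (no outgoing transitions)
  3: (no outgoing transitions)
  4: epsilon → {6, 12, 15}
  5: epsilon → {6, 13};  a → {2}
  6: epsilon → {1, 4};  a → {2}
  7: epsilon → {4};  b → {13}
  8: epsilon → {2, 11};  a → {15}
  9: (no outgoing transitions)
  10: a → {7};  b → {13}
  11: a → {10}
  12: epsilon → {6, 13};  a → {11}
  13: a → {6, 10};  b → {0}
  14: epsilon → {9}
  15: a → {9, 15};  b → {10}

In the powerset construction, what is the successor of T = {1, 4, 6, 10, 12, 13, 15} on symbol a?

1 on a → {11}.
6 on a → {2}.
10 on a → {7}.
12 on a → {11}.
13 on a → {6, 10}.
15 on a → {9, 15}.
No a-transition from 4.
Union after reading a: {2, 6, 7, 9, 10, 11, 15}.
Now take the epsilon-closure:
From 6 via epsilon: add 1, 4.
From 4 via epsilon: add 12.
From 12 via epsilon: add 13.
No new states can be added; the closed set is {1, 2, 4, 6, 7, 9, 10, 11, 12, 13, 15}.

{1, 2, 4, 6, 7, 9, 10, 11, 12, 13, 15}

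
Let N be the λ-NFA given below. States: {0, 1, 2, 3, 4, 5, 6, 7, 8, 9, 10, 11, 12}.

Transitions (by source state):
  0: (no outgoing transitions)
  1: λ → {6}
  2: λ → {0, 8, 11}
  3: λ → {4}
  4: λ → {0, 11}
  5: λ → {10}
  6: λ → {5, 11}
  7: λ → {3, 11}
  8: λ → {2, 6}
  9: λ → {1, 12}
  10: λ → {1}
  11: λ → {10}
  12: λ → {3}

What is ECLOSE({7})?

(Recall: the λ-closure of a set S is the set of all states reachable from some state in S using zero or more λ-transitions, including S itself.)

{0, 1, 3, 4, 5, 6, 7, 10, 11}

Start with {7}.
From 7 via λ: add 3, 11.
From 3 via λ: add 4.
From 11 via λ: add 10.
From 4 via λ: add 0.
From 10 via λ: add 1.
From 1 via λ: add 6.
From 6 via λ: add 5.
No new states can be added; the closed set is {0, 1, 3, 4, 5, 6, 7, 10, 11}.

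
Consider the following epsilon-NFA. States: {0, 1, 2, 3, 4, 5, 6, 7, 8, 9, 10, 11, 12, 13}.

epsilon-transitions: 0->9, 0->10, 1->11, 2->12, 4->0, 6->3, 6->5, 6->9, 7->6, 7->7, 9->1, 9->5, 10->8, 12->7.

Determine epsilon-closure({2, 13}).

{1, 2, 3, 5, 6, 7, 9, 11, 12, 13}

Start with {2, 13}.
From 2 via epsilon: add 12.
From 12 via epsilon: add 7.
From 7 via epsilon: add 6.
From 6 via epsilon: add 3, 5, 9.
From 9 via epsilon: add 1.
From 1 via epsilon: add 11.
No new states can be added; the closed set is {1, 2, 3, 5, 6, 7, 9, 11, 12, 13}.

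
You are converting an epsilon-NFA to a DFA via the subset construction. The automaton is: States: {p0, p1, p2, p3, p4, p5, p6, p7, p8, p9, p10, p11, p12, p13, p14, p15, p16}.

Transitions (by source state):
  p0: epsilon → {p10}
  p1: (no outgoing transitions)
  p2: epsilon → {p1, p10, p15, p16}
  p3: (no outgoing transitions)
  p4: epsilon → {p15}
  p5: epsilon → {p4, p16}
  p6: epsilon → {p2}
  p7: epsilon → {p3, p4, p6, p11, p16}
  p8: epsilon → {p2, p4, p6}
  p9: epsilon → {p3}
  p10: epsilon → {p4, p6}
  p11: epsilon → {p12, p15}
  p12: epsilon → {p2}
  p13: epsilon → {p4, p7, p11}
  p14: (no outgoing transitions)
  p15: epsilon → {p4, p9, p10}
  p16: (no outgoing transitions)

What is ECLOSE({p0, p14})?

Start with {p0, p14}.
From p0 via epsilon: add p10.
From p10 via epsilon: add p4, p6.
From p4 via epsilon: add p15.
From p6 via epsilon: add p2.
From p2 via epsilon: add p1, p16.
From p15 via epsilon: add p9.
From p9 via epsilon: add p3.
No new states can be added; the closed set is {p0, p1, p2, p3, p4, p6, p9, p10, p14, p15, p16}.

{p0, p1, p2, p3, p4, p6, p9, p10, p14, p15, p16}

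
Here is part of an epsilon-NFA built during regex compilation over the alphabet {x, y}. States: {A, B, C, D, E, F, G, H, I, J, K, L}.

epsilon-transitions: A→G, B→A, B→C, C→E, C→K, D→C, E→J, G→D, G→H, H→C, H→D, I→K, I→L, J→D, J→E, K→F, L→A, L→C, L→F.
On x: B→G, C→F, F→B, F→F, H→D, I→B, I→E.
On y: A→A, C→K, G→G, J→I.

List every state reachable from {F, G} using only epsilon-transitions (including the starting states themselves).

Start with {F, G}.
From G via epsilon: add D, H.
From D via epsilon: add C.
From C via epsilon: add E, K.
From E via epsilon: add J.
No new states can be added; the closed set is {C, D, E, F, G, H, J, K}.

{C, D, E, F, G, H, J, K}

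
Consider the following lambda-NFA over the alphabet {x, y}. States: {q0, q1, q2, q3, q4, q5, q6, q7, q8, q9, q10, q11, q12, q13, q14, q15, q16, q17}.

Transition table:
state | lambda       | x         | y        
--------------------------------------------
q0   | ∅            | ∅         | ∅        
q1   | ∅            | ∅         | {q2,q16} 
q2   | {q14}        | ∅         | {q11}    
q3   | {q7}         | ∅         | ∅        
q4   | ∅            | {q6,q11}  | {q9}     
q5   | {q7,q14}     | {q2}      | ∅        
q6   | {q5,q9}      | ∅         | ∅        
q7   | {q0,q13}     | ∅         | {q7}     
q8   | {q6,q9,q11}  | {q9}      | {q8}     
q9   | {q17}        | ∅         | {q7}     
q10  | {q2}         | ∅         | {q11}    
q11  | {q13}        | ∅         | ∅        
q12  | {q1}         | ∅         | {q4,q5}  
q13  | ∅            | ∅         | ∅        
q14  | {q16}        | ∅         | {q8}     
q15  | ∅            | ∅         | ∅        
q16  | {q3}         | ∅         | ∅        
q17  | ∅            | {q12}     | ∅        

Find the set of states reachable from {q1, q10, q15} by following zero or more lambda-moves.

{q0, q1, q2, q3, q7, q10, q13, q14, q15, q16}

Start with {q1, q10, q15}.
From q10 via lambda: add q2.
From q2 via lambda: add q14.
From q14 via lambda: add q16.
From q16 via lambda: add q3.
From q3 via lambda: add q7.
From q7 via lambda: add q0, q13.
No new states can be added; the closed set is {q0, q1, q2, q3, q7, q10, q13, q14, q15, q16}.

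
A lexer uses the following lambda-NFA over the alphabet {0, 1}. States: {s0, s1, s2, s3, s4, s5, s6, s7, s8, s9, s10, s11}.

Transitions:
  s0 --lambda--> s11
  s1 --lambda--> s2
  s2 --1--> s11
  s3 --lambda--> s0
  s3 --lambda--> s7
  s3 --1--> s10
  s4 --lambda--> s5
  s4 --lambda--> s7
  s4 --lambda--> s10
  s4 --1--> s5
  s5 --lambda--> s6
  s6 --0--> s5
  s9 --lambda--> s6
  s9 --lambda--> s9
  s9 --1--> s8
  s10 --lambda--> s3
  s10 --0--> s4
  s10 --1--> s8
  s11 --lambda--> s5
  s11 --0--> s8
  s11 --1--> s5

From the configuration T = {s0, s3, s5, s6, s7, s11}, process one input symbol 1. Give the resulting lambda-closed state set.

{s0, s3, s5, s6, s7, s10, s11}

s3 on 1 → {s10}.
s11 on 1 → {s5}.
No 1-transition from s0, s5, s6, s7.
Union after reading 1: {s5, s10}.
Now take the lambda-closure:
From s5 via lambda: add s6.
From s10 via lambda: add s3.
From s3 via lambda: add s0, s7.
From s0 via lambda: add s11.
No new states can be added; the closed set is {s0, s3, s5, s6, s7, s10, s11}.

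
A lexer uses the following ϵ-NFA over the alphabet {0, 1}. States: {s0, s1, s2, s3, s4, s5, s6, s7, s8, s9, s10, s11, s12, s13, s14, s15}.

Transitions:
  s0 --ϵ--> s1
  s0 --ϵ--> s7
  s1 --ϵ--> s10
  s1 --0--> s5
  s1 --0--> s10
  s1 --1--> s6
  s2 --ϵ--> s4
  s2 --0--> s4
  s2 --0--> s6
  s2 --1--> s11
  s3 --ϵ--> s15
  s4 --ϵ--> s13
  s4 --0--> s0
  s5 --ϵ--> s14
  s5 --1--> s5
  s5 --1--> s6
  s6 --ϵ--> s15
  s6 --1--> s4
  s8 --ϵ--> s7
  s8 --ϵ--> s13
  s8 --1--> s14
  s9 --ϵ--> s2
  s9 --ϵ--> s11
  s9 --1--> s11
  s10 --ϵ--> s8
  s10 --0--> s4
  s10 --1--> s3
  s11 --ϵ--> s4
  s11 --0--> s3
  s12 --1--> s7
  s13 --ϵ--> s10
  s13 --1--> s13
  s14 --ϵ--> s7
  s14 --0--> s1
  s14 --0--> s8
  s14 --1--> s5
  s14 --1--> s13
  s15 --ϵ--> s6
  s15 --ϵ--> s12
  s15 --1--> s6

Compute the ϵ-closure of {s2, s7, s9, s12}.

Start with {s2, s7, s9, s12}.
From s2 via ϵ: add s4.
From s9 via ϵ: add s11.
From s4 via ϵ: add s13.
From s13 via ϵ: add s10.
From s10 via ϵ: add s8.
No new states can be added; the closed set is {s2, s4, s7, s8, s9, s10, s11, s12, s13}.

{s2, s4, s7, s8, s9, s10, s11, s12, s13}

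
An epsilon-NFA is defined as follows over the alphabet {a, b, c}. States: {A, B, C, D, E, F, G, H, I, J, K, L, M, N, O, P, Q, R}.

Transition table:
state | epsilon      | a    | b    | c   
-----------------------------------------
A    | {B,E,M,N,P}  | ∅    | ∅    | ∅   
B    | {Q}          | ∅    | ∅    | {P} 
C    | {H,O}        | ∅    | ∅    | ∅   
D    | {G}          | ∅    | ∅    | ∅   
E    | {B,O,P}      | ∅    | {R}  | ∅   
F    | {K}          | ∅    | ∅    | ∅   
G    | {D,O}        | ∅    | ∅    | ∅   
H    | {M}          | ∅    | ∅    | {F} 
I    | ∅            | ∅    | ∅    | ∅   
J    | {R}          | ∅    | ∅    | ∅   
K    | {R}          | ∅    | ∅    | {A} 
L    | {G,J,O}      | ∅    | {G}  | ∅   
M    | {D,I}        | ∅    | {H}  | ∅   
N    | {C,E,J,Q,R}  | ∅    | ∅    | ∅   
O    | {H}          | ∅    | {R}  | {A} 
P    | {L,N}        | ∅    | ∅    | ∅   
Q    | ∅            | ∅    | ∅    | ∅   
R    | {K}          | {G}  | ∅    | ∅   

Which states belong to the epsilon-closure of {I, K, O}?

{D, G, H, I, K, M, O, R}

Start with {I, K, O}.
From K via epsilon: add R.
From O via epsilon: add H.
From H via epsilon: add M.
From M via epsilon: add D.
From D via epsilon: add G.
No new states can be added; the closed set is {D, G, H, I, K, M, O, R}.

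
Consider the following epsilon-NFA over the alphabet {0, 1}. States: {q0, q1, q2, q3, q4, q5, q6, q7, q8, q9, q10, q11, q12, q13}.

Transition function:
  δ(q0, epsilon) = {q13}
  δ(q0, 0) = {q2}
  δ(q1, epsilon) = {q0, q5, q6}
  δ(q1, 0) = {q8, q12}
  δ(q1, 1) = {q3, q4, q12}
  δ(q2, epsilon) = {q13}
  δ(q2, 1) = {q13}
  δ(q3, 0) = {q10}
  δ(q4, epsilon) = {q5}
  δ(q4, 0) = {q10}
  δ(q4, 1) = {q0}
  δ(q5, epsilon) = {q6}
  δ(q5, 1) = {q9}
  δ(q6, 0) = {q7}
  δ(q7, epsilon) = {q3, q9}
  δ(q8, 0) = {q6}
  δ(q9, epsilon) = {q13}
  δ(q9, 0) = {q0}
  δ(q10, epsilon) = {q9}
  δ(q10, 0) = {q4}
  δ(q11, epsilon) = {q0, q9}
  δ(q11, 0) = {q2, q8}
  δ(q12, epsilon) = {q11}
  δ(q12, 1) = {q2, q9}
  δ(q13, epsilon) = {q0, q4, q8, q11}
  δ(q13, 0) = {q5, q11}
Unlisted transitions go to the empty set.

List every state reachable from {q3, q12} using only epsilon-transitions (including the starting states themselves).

Start with {q3, q12}.
From q12 via epsilon: add q11.
From q11 via epsilon: add q0, q9.
From q0 via epsilon: add q13.
From q13 via epsilon: add q4, q8.
From q4 via epsilon: add q5.
From q5 via epsilon: add q6.
No new states can be added; the closed set is {q0, q3, q4, q5, q6, q8, q9, q11, q12, q13}.

{q0, q3, q4, q5, q6, q8, q9, q11, q12, q13}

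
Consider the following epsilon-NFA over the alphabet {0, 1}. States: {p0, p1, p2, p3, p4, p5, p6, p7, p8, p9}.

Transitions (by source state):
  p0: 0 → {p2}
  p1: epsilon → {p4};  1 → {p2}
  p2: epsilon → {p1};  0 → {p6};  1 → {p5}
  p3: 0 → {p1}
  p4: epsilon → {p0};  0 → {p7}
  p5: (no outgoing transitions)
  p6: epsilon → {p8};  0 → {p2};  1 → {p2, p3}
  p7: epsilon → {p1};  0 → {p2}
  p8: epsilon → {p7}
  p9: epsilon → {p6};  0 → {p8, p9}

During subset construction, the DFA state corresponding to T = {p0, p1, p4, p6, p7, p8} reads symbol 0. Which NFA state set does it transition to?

p0 on 0 → {p2}.
p4 on 0 → {p7}.
p6 on 0 → {p2}.
p7 on 0 → {p2}.
No 0-transition from p1, p8.
Union after reading 0: {p2, p7}.
Now take the epsilon-closure:
From p2 via epsilon: add p1.
From p1 via epsilon: add p4.
From p4 via epsilon: add p0.
No new states can be added; the closed set is {p0, p1, p2, p4, p7}.

{p0, p1, p2, p4, p7}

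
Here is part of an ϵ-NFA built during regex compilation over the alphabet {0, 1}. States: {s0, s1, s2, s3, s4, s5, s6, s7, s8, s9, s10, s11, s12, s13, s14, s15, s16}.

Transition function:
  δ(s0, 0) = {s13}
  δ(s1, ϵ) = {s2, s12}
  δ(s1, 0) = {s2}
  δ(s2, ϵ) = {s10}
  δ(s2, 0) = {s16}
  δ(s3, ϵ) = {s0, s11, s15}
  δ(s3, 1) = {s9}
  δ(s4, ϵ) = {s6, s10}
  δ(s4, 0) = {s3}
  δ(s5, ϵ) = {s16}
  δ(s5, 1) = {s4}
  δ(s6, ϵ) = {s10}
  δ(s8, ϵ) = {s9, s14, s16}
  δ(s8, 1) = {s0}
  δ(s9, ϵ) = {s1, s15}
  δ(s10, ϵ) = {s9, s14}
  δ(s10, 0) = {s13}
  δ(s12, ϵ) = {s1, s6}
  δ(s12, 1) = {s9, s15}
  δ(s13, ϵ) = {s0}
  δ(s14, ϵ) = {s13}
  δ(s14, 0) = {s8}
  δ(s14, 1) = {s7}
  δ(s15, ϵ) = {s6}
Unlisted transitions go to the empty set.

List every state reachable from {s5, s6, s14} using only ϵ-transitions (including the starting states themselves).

{s0, s1, s2, s5, s6, s9, s10, s12, s13, s14, s15, s16}

Start with {s5, s6, s14}.
From s5 via ϵ: add s16.
From s6 via ϵ: add s10.
From s14 via ϵ: add s13.
From s10 via ϵ: add s9.
From s13 via ϵ: add s0.
From s9 via ϵ: add s1, s15.
From s1 via ϵ: add s2, s12.
No new states can be added; the closed set is {s0, s1, s2, s5, s6, s9, s10, s12, s13, s14, s15, s16}.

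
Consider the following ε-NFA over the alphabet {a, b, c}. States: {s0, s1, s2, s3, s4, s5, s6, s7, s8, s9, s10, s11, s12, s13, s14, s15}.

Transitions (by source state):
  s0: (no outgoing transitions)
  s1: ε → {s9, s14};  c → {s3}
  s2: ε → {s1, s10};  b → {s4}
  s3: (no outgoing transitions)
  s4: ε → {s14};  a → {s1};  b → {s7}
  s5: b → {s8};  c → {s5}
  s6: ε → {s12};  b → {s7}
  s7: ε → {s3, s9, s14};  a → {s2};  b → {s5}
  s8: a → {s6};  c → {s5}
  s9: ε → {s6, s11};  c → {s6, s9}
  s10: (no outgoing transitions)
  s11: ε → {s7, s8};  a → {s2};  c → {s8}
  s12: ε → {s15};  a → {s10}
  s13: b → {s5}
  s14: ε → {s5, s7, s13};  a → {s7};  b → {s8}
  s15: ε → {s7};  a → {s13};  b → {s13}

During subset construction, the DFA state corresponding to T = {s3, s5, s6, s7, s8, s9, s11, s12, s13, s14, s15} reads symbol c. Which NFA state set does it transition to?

s5 on c → {s5}.
s8 on c → {s5}.
s9 on c → {s6, s9}.
s11 on c → {s8}.
No c-transition from s3, s6, s7, s12, s13, s14, s15.
Union after reading c: {s5, s6, s8, s9}.
Now take the ε-closure:
From s6 via ε: add s12.
From s9 via ε: add s11.
From s11 via ε: add s7.
From s12 via ε: add s15.
From s7 via ε: add s3, s14.
From s14 via ε: add s13.
No new states can be added; the closed set is {s3, s5, s6, s7, s8, s9, s11, s12, s13, s14, s15}.

{s3, s5, s6, s7, s8, s9, s11, s12, s13, s14, s15}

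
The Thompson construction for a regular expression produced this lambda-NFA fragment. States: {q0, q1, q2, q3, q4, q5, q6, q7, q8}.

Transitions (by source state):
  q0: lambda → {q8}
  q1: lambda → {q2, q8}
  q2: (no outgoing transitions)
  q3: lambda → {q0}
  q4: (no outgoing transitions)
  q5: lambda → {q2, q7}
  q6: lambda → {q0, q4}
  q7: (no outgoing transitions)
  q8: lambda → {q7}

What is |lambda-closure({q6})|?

5

Start with {q6}.
From q6 via lambda: add q0, q4.
From q0 via lambda: add q8.
From q8 via lambda: add q7.
lambda-closure = {q0, q4, q6, q7, q8}, which has 5 states.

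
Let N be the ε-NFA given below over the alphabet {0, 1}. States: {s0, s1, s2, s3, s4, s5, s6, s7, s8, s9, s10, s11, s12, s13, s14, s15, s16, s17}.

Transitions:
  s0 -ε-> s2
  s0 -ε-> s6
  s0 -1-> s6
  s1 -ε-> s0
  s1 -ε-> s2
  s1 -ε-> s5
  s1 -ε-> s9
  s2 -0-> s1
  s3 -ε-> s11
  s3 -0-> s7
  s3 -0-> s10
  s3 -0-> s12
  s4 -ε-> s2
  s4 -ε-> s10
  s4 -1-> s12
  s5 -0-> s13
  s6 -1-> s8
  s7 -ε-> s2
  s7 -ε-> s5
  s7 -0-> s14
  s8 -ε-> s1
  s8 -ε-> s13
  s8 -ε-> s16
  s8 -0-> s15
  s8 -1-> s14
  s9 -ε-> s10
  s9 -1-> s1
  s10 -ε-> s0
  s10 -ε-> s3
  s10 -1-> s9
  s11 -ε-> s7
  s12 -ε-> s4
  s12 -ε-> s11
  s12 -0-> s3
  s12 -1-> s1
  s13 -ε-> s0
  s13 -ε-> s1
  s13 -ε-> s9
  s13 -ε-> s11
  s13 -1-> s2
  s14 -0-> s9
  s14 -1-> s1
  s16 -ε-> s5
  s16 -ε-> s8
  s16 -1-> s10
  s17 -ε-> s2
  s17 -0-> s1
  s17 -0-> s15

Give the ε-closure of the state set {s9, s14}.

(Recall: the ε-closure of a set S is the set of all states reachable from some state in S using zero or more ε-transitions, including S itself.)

Start with {s9, s14}.
From s9 via ε: add s10.
From s10 via ε: add s0, s3.
From s0 via ε: add s2, s6.
From s3 via ε: add s11.
From s11 via ε: add s7.
From s7 via ε: add s5.
No new states can be added; the closed set is {s0, s2, s3, s5, s6, s7, s9, s10, s11, s14}.

{s0, s2, s3, s5, s6, s7, s9, s10, s11, s14}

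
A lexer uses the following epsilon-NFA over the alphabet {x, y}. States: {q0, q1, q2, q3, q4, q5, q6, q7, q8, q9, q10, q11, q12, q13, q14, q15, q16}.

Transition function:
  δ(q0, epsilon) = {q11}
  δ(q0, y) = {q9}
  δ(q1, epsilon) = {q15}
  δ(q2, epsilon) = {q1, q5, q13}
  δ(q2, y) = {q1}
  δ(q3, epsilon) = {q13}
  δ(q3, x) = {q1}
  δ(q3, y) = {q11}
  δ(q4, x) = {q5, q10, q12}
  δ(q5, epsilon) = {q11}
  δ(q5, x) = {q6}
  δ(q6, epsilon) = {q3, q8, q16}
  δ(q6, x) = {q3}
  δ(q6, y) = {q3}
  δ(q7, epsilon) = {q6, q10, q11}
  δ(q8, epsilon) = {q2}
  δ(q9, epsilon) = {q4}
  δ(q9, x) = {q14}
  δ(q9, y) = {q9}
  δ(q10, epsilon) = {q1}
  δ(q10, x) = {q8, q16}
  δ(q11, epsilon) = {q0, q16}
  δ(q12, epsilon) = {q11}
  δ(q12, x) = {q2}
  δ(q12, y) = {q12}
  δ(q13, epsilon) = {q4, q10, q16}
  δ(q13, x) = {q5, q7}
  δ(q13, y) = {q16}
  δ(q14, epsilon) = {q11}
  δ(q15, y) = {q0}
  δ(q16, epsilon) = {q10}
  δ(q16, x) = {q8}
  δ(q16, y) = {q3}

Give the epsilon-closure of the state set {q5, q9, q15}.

Start with {q5, q9, q15}.
From q5 via epsilon: add q11.
From q9 via epsilon: add q4.
From q11 via epsilon: add q0, q16.
From q16 via epsilon: add q10.
From q10 via epsilon: add q1.
No new states can be added; the closed set is {q0, q1, q4, q5, q9, q10, q11, q15, q16}.

{q0, q1, q4, q5, q9, q10, q11, q15, q16}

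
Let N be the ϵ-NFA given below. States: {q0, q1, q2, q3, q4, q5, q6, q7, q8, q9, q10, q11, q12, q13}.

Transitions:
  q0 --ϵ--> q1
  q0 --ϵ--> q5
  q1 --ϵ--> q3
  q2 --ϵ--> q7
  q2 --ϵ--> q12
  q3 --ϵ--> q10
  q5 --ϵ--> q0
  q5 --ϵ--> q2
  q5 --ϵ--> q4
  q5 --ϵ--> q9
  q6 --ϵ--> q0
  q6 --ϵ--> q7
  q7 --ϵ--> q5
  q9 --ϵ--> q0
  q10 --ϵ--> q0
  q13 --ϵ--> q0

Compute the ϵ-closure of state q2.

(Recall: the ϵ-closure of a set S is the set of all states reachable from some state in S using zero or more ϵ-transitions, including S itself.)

{q0, q1, q2, q3, q4, q5, q7, q9, q10, q12}

Start with {q2}.
From q2 via ϵ: add q7, q12.
From q7 via ϵ: add q5.
From q5 via ϵ: add q0, q4, q9.
From q0 via ϵ: add q1.
From q1 via ϵ: add q3.
From q3 via ϵ: add q10.
No new states can be added; the closed set is {q0, q1, q2, q3, q4, q5, q7, q9, q10, q12}.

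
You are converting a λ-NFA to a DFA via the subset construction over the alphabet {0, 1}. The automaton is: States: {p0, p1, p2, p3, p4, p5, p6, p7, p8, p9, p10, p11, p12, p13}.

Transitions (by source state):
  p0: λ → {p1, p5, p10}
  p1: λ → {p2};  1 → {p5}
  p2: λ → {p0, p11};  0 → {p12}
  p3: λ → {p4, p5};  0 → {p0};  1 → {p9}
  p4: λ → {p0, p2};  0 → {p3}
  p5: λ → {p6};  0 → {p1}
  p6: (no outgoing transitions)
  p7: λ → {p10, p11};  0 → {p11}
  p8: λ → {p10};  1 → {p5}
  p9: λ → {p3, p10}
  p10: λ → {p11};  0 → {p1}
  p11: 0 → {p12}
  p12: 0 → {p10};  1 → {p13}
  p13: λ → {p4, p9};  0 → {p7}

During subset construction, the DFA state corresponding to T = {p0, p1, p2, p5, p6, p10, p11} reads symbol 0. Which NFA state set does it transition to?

p2 on 0 → {p12}.
p5 on 0 → {p1}.
p10 on 0 → {p1}.
p11 on 0 → {p12}.
No 0-transition from p0, p1, p6.
Union after reading 0: {p1, p12}.
Now take the λ-closure:
From p1 via λ: add p2.
From p2 via λ: add p0, p11.
From p0 via λ: add p5, p10.
From p5 via λ: add p6.
No new states can be added; the closed set is {p0, p1, p2, p5, p6, p10, p11, p12}.

{p0, p1, p2, p5, p6, p10, p11, p12}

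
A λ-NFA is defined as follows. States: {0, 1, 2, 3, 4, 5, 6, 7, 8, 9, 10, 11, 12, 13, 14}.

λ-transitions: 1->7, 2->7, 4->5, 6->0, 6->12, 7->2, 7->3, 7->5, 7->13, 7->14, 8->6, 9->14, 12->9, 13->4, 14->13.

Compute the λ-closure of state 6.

{0, 4, 5, 6, 9, 12, 13, 14}

Start with {6}.
From 6 via λ: add 0, 12.
From 12 via λ: add 9.
From 9 via λ: add 14.
From 14 via λ: add 13.
From 13 via λ: add 4.
From 4 via λ: add 5.
No new states can be added; the closed set is {0, 4, 5, 6, 9, 12, 13, 14}.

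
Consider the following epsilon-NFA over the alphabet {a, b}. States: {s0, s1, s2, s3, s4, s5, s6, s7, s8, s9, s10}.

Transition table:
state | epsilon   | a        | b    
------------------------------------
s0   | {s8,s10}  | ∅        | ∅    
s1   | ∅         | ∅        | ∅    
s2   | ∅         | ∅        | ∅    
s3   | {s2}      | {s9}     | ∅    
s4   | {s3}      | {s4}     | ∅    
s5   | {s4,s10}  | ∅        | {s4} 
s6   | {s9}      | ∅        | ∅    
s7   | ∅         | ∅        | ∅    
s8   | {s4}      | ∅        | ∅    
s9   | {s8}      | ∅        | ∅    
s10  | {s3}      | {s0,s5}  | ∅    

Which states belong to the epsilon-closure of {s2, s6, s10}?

{s2, s3, s4, s6, s8, s9, s10}

Start with {s2, s6, s10}.
From s6 via epsilon: add s9.
From s10 via epsilon: add s3.
From s9 via epsilon: add s8.
From s8 via epsilon: add s4.
No new states can be added; the closed set is {s2, s3, s4, s6, s8, s9, s10}.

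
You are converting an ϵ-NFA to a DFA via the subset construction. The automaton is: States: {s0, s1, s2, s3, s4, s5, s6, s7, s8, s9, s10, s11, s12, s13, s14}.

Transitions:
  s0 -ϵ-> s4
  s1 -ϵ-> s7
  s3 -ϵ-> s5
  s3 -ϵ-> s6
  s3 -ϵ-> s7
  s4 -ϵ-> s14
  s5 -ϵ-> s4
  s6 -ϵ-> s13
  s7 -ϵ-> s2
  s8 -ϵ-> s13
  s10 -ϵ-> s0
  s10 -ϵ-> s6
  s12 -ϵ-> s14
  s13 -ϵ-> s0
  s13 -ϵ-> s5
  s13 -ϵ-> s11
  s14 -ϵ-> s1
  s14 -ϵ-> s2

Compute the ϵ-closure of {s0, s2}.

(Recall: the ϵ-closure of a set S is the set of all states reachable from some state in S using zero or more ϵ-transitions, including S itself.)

Start with {s0, s2}.
From s0 via ϵ: add s4.
From s4 via ϵ: add s14.
From s14 via ϵ: add s1.
From s1 via ϵ: add s7.
No new states can be added; the closed set is {s0, s1, s2, s4, s7, s14}.

{s0, s1, s2, s4, s7, s14}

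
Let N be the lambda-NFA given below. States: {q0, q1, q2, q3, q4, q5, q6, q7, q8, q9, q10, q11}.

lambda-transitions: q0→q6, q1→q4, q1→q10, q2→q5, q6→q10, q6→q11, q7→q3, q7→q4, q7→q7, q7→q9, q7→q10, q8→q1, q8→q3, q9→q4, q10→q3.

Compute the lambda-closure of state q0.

{q0, q3, q6, q10, q11}

Start with {q0}.
From q0 via lambda: add q6.
From q6 via lambda: add q10, q11.
From q10 via lambda: add q3.
No new states can be added; the closed set is {q0, q3, q6, q10, q11}.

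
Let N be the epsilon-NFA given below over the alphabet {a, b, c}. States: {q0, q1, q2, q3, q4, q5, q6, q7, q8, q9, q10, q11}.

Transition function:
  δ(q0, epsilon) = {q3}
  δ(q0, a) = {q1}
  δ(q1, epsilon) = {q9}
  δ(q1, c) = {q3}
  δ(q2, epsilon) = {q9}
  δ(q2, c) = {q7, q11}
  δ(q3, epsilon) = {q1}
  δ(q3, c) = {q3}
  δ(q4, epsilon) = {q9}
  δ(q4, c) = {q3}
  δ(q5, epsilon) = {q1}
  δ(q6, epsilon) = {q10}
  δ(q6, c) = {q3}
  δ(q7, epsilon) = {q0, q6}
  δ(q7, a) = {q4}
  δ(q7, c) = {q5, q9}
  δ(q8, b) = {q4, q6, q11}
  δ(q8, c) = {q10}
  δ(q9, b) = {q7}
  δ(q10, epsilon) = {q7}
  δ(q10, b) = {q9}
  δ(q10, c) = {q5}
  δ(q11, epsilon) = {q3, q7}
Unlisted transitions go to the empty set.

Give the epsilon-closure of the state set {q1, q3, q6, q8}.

{q0, q1, q3, q6, q7, q8, q9, q10}

Start with {q1, q3, q6, q8}.
From q1 via epsilon: add q9.
From q6 via epsilon: add q10.
From q10 via epsilon: add q7.
From q7 via epsilon: add q0.
No new states can be added; the closed set is {q0, q1, q3, q6, q7, q8, q9, q10}.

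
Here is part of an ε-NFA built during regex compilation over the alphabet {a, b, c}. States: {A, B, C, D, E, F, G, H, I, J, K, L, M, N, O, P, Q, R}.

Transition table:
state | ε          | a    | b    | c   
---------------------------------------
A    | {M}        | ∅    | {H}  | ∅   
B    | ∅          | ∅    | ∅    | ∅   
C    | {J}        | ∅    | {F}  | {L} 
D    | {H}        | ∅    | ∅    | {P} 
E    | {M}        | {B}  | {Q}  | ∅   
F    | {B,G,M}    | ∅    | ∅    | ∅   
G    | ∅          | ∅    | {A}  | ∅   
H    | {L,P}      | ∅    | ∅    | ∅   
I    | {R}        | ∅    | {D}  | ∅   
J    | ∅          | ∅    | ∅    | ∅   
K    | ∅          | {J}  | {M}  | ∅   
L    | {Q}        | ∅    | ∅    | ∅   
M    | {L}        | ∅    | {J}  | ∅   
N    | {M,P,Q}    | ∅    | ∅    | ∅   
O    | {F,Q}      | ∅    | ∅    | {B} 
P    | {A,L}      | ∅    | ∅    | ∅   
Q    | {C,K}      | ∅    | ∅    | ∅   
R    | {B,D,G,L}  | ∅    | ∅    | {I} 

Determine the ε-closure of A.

{A, C, J, K, L, M, Q}

Start with {A}.
From A via ε: add M.
From M via ε: add L.
From L via ε: add Q.
From Q via ε: add C, K.
From C via ε: add J.
No new states can be added; the closed set is {A, C, J, K, L, M, Q}.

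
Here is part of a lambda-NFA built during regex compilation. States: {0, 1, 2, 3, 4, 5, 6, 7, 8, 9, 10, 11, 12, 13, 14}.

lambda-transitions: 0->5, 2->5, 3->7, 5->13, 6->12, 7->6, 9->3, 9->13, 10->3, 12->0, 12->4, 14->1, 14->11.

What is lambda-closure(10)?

Start with {10}.
From 10 via lambda: add 3.
From 3 via lambda: add 7.
From 7 via lambda: add 6.
From 6 via lambda: add 12.
From 12 via lambda: add 0, 4.
From 0 via lambda: add 5.
From 5 via lambda: add 13.
No new states can be added; the closed set is {0, 3, 4, 5, 6, 7, 10, 12, 13}.

{0, 3, 4, 5, 6, 7, 10, 12, 13}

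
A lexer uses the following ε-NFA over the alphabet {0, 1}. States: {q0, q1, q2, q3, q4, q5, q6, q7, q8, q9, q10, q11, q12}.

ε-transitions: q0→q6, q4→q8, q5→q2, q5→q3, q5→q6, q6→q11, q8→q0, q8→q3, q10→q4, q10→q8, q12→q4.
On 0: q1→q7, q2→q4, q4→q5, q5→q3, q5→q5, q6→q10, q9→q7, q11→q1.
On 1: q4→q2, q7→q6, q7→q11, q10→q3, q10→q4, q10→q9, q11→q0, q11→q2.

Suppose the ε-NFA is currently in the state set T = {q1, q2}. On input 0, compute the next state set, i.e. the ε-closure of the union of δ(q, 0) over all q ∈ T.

q1 on 0 → {q7}.
q2 on 0 → {q4}.
Union after reading 0: {q4, q7}.
Now take the ε-closure:
From q4 via ε: add q8.
From q8 via ε: add q0, q3.
From q0 via ε: add q6.
From q6 via ε: add q11.
No new states can be added; the closed set is {q0, q3, q4, q6, q7, q8, q11}.

{q0, q3, q4, q6, q7, q8, q11}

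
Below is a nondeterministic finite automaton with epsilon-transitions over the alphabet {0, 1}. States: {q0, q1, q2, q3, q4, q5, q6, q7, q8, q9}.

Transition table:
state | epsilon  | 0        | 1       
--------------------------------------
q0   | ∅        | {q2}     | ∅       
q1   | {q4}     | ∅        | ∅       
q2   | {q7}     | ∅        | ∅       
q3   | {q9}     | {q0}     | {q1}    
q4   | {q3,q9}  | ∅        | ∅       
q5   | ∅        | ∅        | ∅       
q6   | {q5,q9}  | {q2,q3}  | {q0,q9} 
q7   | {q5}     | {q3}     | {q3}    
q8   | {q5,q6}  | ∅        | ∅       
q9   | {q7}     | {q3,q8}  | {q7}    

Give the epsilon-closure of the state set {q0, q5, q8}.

{q0, q5, q6, q7, q8, q9}

Start with {q0, q5, q8}.
From q8 via epsilon: add q6.
From q6 via epsilon: add q9.
From q9 via epsilon: add q7.
No new states can be added; the closed set is {q0, q5, q6, q7, q8, q9}.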